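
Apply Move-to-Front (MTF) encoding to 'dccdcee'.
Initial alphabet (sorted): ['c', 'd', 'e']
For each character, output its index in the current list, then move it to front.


MTF encoding:
'd': index 1 in ['c', 'd', 'e'] -> ['d', 'c', 'e']
'c': index 1 in ['d', 'c', 'e'] -> ['c', 'd', 'e']
'c': index 0 in ['c', 'd', 'e'] -> ['c', 'd', 'e']
'd': index 1 in ['c', 'd', 'e'] -> ['d', 'c', 'e']
'c': index 1 in ['d', 'c', 'e'] -> ['c', 'd', 'e']
'e': index 2 in ['c', 'd', 'e'] -> ['e', 'c', 'd']
'e': index 0 in ['e', 'c', 'd'] -> ['e', 'c', 'd']


Output: [1, 1, 0, 1, 1, 2, 0]


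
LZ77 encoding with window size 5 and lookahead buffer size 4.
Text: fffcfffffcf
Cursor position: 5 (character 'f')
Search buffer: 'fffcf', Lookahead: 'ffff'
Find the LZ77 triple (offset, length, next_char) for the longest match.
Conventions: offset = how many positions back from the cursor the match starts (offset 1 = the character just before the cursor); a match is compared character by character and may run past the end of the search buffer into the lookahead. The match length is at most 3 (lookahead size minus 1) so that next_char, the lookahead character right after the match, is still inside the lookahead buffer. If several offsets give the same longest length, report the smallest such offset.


Try each offset into the search buffer:
  offset=1 (pos 4, char 'f'): match length 3
  offset=2 (pos 3, char 'c'): match length 0
  offset=3 (pos 2, char 'f'): match length 1
  offset=4 (pos 1, char 'f'): match length 2
  offset=5 (pos 0, char 'f'): match length 3
Longest match has length 3, found at offsets 1, 5; take the smallest, offset 1.
next_char = character at position 5 + 3 = 8 -> 'f'

Best match: offset=1, length=3 (matching 'fff' starting at position 4)
LZ77 triple: (1, 3, 'f')


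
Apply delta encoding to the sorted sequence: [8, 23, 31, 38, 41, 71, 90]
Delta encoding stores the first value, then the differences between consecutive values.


First value: 8
Deltas:
  23 - 8 = 15
  31 - 23 = 8
  38 - 31 = 7
  41 - 38 = 3
  71 - 41 = 30
  90 - 71 = 19


Delta encoded: [8, 15, 8, 7, 3, 30, 19]


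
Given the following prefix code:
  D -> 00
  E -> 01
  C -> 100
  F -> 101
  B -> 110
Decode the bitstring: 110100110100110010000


Decoding step by step:
Bits 110 -> B
Bits 100 -> C
Bits 110 -> B
Bits 100 -> C
Bits 110 -> B
Bits 01 -> E
Bits 00 -> D
Bits 00 -> D


Decoded message: BCBCBEDD


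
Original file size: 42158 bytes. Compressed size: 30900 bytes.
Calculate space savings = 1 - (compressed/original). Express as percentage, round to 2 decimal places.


ratio = compressed/original = 30900/42158 = 0.732957
savings = 1 - ratio = 1 - 0.732957 = 0.267043
as a percentage: 0.267043 * 100 = 26.7%

Space savings = 1 - 30900/42158 = 26.7%


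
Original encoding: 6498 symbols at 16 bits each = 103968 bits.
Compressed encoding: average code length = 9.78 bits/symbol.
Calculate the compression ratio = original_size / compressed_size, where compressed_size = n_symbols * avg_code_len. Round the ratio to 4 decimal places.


original_size = n_symbols * orig_bits = 6498 * 16 = 103968 bits
compressed_size = n_symbols * avg_code_len = 6498 * 9.78 = 63550.44 bits
ratio = original_size / compressed_size = 103968 / 63550.44 = 1.636

Compression ratio = 1.636


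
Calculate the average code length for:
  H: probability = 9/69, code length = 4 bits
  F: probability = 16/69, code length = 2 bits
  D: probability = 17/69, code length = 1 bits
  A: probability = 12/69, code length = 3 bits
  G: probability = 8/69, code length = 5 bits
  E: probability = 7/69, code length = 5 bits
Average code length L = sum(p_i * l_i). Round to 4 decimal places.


Weighted contributions p_i * l_i:
  H: (9/69) * 4 = 36/69
  F: (16/69) * 2 = 32/69
  D: (17/69) * 1 = 17/69
  A: (12/69) * 3 = 36/69
  G: (8/69) * 5 = 40/69
  E: (7/69) * 5 = 35/69
Sum = (36 + 32 + 17 + 36 + 40 + 35)/69 = 196/69

L = 196/69 = 2.8406 bits/symbol


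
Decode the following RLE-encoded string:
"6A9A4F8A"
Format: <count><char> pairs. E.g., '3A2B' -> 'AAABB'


Expanding each <count><char> pair:
  6A -> 'AAAAAA'
  9A -> 'AAAAAAAAA'
  4F -> 'FFFF'
  8A -> 'AAAAAAAA'

Decoded = AAAAAAAAAAAAAAAFFFFAAAAAAAA


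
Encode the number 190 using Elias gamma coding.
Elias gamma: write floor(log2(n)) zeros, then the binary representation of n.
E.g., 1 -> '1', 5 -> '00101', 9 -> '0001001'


num_bits = floor(log2(190)) + 1 = 8
leading_zeros = num_bits - 1 = 7
binary(190) = 10111110

Elias gamma(190) = '0000000' + '10111110' = 000000010111110 (15 bits)


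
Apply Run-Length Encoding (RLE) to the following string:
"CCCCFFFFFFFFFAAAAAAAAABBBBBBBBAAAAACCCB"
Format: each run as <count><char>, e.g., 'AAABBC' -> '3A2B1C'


Scanning runs left to right:
  i=0: run of 'C' x 4 -> '4C'
  i=4: run of 'F' x 9 -> '9F'
  i=13: run of 'A' x 9 -> '9A'
  i=22: run of 'B' x 8 -> '8B'
  i=30: run of 'A' x 5 -> '5A'
  i=35: run of 'C' x 3 -> '3C'
  i=38: run of 'B' x 1 -> '1B'

RLE = 4C9F9A8B5A3C1B


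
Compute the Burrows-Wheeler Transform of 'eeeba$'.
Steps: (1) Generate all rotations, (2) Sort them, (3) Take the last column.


Rotations (sorted):
  0: $eeeba -> last char: a
  1: a$eeeb -> last char: b
  2: ba$eee -> last char: e
  3: eba$ee -> last char: e
  4: eeba$e -> last char: e
  5: eeeba$ -> last char: $


BWT = abeee$


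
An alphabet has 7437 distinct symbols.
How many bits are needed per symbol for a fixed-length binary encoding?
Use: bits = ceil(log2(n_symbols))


log2(7437) = 12.8605
Bracket: 2^12 = 4096 < 7437 <= 2^13 = 8192
So ceil(log2(7437)) = 13

bits = ceil(log2(7437)) = ceil(12.8605) = 13 bits


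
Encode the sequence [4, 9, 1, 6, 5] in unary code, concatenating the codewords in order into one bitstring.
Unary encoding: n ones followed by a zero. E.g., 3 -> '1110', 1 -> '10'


Encode each number as n ones followed by a terminating 0:
  4 -> 11110 (5 bits)
  9 -> 1111111110 (10 bits)
  1 -> 10 (2 bits)
  6 -> 1111110 (7 bits)
  5 -> 111110 (6 bits)
Total length = 5 + 10 + 2 + 7 + 6 = 30 bits.

Unary([4, 9, 1, 6, 5]) = 111101111111110101111110111110 (30 bits)


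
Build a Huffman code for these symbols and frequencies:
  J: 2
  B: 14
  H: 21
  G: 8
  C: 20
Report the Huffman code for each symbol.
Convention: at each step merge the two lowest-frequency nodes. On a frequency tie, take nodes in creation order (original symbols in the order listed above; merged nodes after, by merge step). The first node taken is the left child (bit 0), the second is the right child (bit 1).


Huffman tree construction:
Step 1: Merge J(2) + G(8) = 10
Step 2: Merge (J+G)(10) + B(14) = 24
Step 3: Merge C(20) + H(21) = 41
Step 4: Merge ((J+G)+B)(24) + (C+H)(41) = 65
Read each symbol's code off the tree from the root (left child = 0, right child = 1).

Codes:
  J: 000 (length 3)
  B: 01 (length 2)
  H: 11 (length 2)
  G: 001 (length 3)
  C: 10 (length 2)
Average code length: 140/65 = 2.1538 bits/symbol


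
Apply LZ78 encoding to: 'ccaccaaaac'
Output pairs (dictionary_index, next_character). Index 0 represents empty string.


LZ78 encoding steps:
Dictionary: {0: ''}
Step 1: w='' (idx 0), next='c' -> output (0, 'c'), add 'c' as idx 1
Step 2: w='c' (idx 1), next='a' -> output (1, 'a'), add 'ca' as idx 2
Step 3: w='c' (idx 1), next='c' -> output (1, 'c'), add 'cc' as idx 3
Step 4: w='' (idx 0), next='a' -> output (0, 'a'), add 'a' as idx 4
Step 5: w='a' (idx 4), next='a' -> output (4, 'a'), add 'aa' as idx 5
Step 6: w='a' (idx 4), next='c' -> output (4, 'c'), add 'ac' as idx 6


Encoded: [(0, 'c'), (1, 'a'), (1, 'c'), (0, 'a'), (4, 'a'), (4, 'c')]


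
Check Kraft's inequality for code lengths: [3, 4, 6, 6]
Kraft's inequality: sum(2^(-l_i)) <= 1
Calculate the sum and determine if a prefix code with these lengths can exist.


Sum = 2^(-3) + 2^(-4) + 2^(-6) + 2^(-6)
    = 0.125 + 0.0625 + 0.015625 + 0.015625
    = 14/64 = 0.21875
Since 0.21875 <= 1, Kraft's inequality IS satisfied.
A prefix code with these lengths CAN exist.

Kraft sum = 0.21875. Satisfied.


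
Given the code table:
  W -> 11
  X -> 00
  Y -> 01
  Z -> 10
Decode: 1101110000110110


Decoding:
11 -> W
01 -> Y
11 -> W
00 -> X
00 -> X
11 -> W
01 -> Y
10 -> Z


Result: WYWXXWYZ


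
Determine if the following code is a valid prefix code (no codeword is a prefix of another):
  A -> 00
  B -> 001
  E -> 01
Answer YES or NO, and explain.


Checking each pair (does one codeword prefix another?):
  A='00' vs B='001': prefix -- VIOLATION

NO -- this is NOT a valid prefix code. A (00) is a prefix of B (001).


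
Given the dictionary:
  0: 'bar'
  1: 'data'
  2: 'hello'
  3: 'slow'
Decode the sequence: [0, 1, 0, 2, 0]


Look up each index in the dictionary:
  0 -> 'bar'
  1 -> 'data'
  0 -> 'bar'
  2 -> 'hello'
  0 -> 'bar'

Decoded: "bar data bar hello bar"


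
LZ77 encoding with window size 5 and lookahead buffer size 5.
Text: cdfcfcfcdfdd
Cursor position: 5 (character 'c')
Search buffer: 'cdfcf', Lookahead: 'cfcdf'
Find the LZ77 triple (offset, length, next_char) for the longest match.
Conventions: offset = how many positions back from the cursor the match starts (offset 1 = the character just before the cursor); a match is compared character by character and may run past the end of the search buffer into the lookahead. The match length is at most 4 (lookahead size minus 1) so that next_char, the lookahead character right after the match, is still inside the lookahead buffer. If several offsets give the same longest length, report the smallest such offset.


Try each offset into the search buffer:
  offset=1 (pos 4, char 'f'): match length 0
  offset=2 (pos 3, char 'c'): match length 3
  offset=3 (pos 2, char 'f'): match length 0
  offset=4 (pos 1, char 'd'): match length 0
  offset=5 (pos 0, char 'c'): match length 1
Longest match has length 3 at offset 2.
next_char = character at position 5 + 3 = 8 -> 'd'

Best match: offset=2, length=3 (matching 'cfc' starting at position 3)
LZ77 triple: (2, 3, 'd')


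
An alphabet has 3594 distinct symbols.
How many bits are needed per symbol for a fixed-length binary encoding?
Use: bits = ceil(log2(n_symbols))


log2(3594) = 11.8114
Bracket: 2^11 = 2048 < 3594 <= 2^12 = 4096
So ceil(log2(3594)) = 12

bits = ceil(log2(3594)) = ceil(11.8114) = 12 bits


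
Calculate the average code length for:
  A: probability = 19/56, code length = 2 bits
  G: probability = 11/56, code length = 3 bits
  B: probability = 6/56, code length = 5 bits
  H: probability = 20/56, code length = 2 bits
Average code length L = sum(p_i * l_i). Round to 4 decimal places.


Weighted contributions p_i * l_i:
  A: (19/56) * 2 = 38/56
  G: (11/56) * 3 = 33/56
  B: (6/56) * 5 = 30/56
  H: (20/56) * 2 = 40/56
Sum = (38 + 33 + 30 + 40)/56 = 141/56

L = 141/56 = 2.5179 bits/symbol


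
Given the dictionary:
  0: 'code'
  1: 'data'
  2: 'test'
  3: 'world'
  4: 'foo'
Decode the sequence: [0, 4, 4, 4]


Look up each index in the dictionary:
  0 -> 'code'
  4 -> 'foo'
  4 -> 'foo'
  4 -> 'foo'

Decoded: "code foo foo foo"


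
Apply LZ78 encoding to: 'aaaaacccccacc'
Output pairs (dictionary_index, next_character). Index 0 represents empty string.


LZ78 encoding steps:
Dictionary: {0: ''}
Step 1: w='' (idx 0), next='a' -> output (0, 'a'), add 'a' as idx 1
Step 2: w='a' (idx 1), next='a' -> output (1, 'a'), add 'aa' as idx 2
Step 3: w='aa' (idx 2), next='c' -> output (2, 'c'), add 'aac' as idx 3
Step 4: w='' (idx 0), next='c' -> output (0, 'c'), add 'c' as idx 4
Step 5: w='c' (idx 4), next='c' -> output (4, 'c'), add 'cc' as idx 5
Step 6: w='c' (idx 4), next='a' -> output (4, 'a'), add 'ca' as idx 6
Step 7: w='cc' (idx 5), end of input -> output (5, '')


Encoded: [(0, 'a'), (1, 'a'), (2, 'c'), (0, 'c'), (4, 'c'), (4, 'a'), (5, '')]


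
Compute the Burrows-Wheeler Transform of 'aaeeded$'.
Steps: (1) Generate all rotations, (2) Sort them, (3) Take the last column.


Rotations (sorted):
  0: $aaeeded -> last char: d
  1: aaeeded$ -> last char: $
  2: aeeded$a -> last char: a
  3: d$aaeede -> last char: e
  4: ded$aaee -> last char: e
  5: ed$aaeed -> last char: d
  6: eded$aae -> last char: e
  7: eeded$aa -> last char: a


BWT = d$aeedea


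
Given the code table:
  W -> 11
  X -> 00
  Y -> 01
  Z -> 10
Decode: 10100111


Decoding:
10 -> Z
10 -> Z
01 -> Y
11 -> W


Result: ZZYW


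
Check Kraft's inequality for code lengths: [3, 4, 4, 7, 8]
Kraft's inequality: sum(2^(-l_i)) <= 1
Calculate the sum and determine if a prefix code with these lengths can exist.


Sum = 2^(-3) + 2^(-4) + 2^(-4) + 2^(-7) + 2^(-8)
    = 0.125 + 0.0625 + 0.0625 + 0.0078125 + 0.00390625
    = 67/256 = 0.26171875
Since 0.26171875 <= 1, Kraft's inequality IS satisfied.
A prefix code with these lengths CAN exist.

Kraft sum = 0.26171875. Satisfied.


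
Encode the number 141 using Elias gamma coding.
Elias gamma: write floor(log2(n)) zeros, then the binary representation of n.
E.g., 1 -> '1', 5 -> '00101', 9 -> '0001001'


num_bits = floor(log2(141)) + 1 = 8
leading_zeros = num_bits - 1 = 7
binary(141) = 10001101

Elias gamma(141) = '0000000' + '10001101' = 000000010001101 (15 bits)


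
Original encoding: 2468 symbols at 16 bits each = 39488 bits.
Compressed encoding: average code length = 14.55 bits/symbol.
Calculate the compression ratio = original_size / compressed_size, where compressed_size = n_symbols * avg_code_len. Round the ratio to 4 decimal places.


original_size = n_symbols * orig_bits = 2468 * 16 = 39488 bits
compressed_size = n_symbols * avg_code_len = 2468 * 14.55 = 35909.4 bits
ratio = original_size / compressed_size = 39488 / 35909.4 = 1.0997

Compression ratio = 1.0997


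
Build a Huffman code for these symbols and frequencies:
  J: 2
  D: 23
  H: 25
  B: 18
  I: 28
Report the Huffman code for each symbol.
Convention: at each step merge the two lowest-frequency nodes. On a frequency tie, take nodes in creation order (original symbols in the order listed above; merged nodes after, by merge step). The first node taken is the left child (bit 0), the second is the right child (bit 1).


Huffman tree construction:
Step 1: Merge J(2) + B(18) = 20
Step 2: Merge (J+B)(20) + D(23) = 43
Step 3: Merge H(25) + I(28) = 53
Step 4: Merge ((J+B)+D)(43) + (H+I)(53) = 96
Read each symbol's code off the tree from the root (left child = 0, right child = 1).

Codes:
  J: 000 (length 3)
  D: 01 (length 2)
  H: 10 (length 2)
  B: 001 (length 3)
  I: 11 (length 2)
Average code length: 212/96 = 2.2083 bits/symbol


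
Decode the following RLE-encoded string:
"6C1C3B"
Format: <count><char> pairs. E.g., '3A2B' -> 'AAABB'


Expanding each <count><char> pair:
  6C -> 'CCCCCC'
  1C -> 'C'
  3B -> 'BBB'

Decoded = CCCCCCCBBB


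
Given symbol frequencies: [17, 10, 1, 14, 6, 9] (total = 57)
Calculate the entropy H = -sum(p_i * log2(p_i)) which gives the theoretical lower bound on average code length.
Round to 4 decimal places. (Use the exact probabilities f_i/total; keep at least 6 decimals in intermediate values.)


Per-symbol terms -p_i * log2(p_i) with p_i = f_i/57:
  p = 17/57 = 0.298246: log2(p) = -1.745427, -p*log2(p) = 0.520566
  p = 10/57 = 0.175439: log2(p) = -2.510962, -p*log2(p) = 0.440520
  p = 1/57 = 0.017544: log2(p) = -5.832890, -p*log2(p) = 0.102331
  p = 14/57 = 0.245614: log2(p) = -2.025535, -p*log2(p) = 0.497500
  p = 6/57 = 0.105263: log2(p) = -3.247928, -p*log2(p) = 0.341887
  p = 9/57 = 0.157895: log2(p) = -2.662965, -p*log2(p) = 0.420468
H = 0.520566 + 0.440520 + 0.102331 + 0.497500 + 0.341887 + 0.420468 = 2.323272

H = 2.3233 bits/symbol


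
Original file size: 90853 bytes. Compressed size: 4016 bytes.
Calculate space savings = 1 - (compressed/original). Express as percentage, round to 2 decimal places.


ratio = compressed/original = 4016/90853 = 0.044203
savings = 1 - ratio = 1 - 0.044203 = 0.955797
as a percentage: 0.955797 * 100 = 95.58%

Space savings = 1 - 4016/90853 = 95.58%


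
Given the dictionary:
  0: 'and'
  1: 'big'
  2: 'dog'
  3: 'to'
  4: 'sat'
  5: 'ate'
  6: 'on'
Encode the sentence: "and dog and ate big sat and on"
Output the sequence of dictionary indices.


Look up each word in the dictionary:
  'and' -> 0
  'dog' -> 2
  'and' -> 0
  'ate' -> 5
  'big' -> 1
  'sat' -> 4
  'and' -> 0
  'on' -> 6

Encoded: [0, 2, 0, 5, 1, 4, 0, 6]


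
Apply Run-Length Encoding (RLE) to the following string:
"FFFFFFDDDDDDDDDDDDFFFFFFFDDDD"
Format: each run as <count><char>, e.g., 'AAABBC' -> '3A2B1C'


Scanning runs left to right:
  i=0: run of 'F' x 6 -> '6F'
  i=6: run of 'D' x 12 -> '12D'
  i=18: run of 'F' x 7 -> '7F'
  i=25: run of 'D' x 4 -> '4D'

RLE = 6F12D7F4D


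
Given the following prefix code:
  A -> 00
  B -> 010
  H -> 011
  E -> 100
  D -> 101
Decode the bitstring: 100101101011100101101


Decoding step by step:
Bits 100 -> E
Bits 101 -> D
Bits 101 -> D
Bits 011 -> H
Bits 100 -> E
Bits 101 -> D
Bits 101 -> D


Decoded message: EDDHEDD


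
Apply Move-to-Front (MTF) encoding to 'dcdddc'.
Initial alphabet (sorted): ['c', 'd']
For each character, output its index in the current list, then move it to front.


MTF encoding:
'd': index 1 in ['c', 'd'] -> ['d', 'c']
'c': index 1 in ['d', 'c'] -> ['c', 'd']
'd': index 1 in ['c', 'd'] -> ['d', 'c']
'd': index 0 in ['d', 'c'] -> ['d', 'c']
'd': index 0 in ['d', 'c'] -> ['d', 'c']
'c': index 1 in ['d', 'c'] -> ['c', 'd']


Output: [1, 1, 1, 0, 0, 1]


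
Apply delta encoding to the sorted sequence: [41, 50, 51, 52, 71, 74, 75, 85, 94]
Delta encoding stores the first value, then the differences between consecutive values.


First value: 41
Deltas:
  50 - 41 = 9
  51 - 50 = 1
  52 - 51 = 1
  71 - 52 = 19
  74 - 71 = 3
  75 - 74 = 1
  85 - 75 = 10
  94 - 85 = 9


Delta encoded: [41, 9, 1, 1, 19, 3, 1, 10, 9]


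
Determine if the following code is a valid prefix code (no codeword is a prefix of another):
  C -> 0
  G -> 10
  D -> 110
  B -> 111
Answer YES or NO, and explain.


Checking each pair (does one codeword prefix another?):
  C='0' vs G='10': no prefix
  C='0' vs D='110': no prefix
  C='0' vs B='111': no prefix
  G='10' vs C='0': no prefix
  G='10' vs D='110': no prefix
  G='10' vs B='111': no prefix
  D='110' vs C='0': no prefix
  D='110' vs G='10': no prefix
  D='110' vs B='111': no prefix
  B='111' vs C='0': no prefix
  B='111' vs G='10': no prefix
  B='111' vs D='110': no prefix
No violation found over all pairs.

YES -- this is a valid prefix code. No codeword is a prefix of any other codeword.


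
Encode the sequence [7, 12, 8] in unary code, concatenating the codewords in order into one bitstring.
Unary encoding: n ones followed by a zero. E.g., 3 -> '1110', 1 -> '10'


Encode each number as n ones followed by a terminating 0:
  7 -> 11111110 (8 bits)
  12 -> 1111111111110 (13 bits)
  8 -> 111111110 (9 bits)
Total length = 8 + 13 + 9 = 30 bits.

Unary([7, 12, 8]) = 111111101111111111110111111110 (30 bits)


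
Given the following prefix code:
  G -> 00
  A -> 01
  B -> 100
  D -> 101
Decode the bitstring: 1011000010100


Decoding step by step:
Bits 101 -> D
Bits 100 -> B
Bits 00 -> G
Bits 101 -> D
Bits 00 -> G


Decoded message: DBGDG


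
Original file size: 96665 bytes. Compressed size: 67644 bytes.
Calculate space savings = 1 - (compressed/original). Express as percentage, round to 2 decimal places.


ratio = compressed/original = 67644/96665 = 0.699778
savings = 1 - ratio = 1 - 0.699778 = 0.300222
as a percentage: 0.300222 * 100 = 30.02%

Space savings = 1 - 67644/96665 = 30.02%


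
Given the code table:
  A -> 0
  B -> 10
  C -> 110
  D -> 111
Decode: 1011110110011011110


Decoding:
10 -> B
111 -> D
10 -> B
110 -> C
0 -> A
110 -> C
111 -> D
10 -> B


Result: BDBCACDB


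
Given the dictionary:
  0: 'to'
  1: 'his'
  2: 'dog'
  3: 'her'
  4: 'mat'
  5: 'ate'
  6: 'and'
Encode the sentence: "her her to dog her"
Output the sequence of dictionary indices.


Look up each word in the dictionary:
  'her' -> 3
  'her' -> 3
  'to' -> 0
  'dog' -> 2
  'her' -> 3

Encoded: [3, 3, 0, 2, 3]


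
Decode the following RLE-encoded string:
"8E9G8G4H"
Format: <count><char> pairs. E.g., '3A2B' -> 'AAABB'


Expanding each <count><char> pair:
  8E -> 'EEEEEEEE'
  9G -> 'GGGGGGGGG'
  8G -> 'GGGGGGGG'
  4H -> 'HHHH'

Decoded = EEEEEEEEGGGGGGGGGGGGGGGGGHHHH


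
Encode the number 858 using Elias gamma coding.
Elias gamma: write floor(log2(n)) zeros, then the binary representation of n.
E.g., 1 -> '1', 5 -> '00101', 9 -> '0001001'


num_bits = floor(log2(858)) + 1 = 10
leading_zeros = num_bits - 1 = 9
binary(858) = 1101011010

Elias gamma(858) = '000000000' + '1101011010' = 0000000001101011010 (19 bits)


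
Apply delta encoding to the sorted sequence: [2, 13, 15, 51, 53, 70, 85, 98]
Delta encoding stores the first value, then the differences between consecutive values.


First value: 2
Deltas:
  13 - 2 = 11
  15 - 13 = 2
  51 - 15 = 36
  53 - 51 = 2
  70 - 53 = 17
  85 - 70 = 15
  98 - 85 = 13


Delta encoded: [2, 11, 2, 36, 2, 17, 15, 13]


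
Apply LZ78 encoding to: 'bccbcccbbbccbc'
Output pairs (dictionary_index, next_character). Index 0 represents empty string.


LZ78 encoding steps:
Dictionary: {0: ''}
Step 1: w='' (idx 0), next='b' -> output (0, 'b'), add 'b' as idx 1
Step 2: w='' (idx 0), next='c' -> output (0, 'c'), add 'c' as idx 2
Step 3: w='c' (idx 2), next='b' -> output (2, 'b'), add 'cb' as idx 3
Step 4: w='c' (idx 2), next='c' -> output (2, 'c'), add 'cc' as idx 4
Step 5: w='cb' (idx 3), next='b' -> output (3, 'b'), add 'cbb' as idx 5
Step 6: w='b' (idx 1), next='c' -> output (1, 'c'), add 'bc' as idx 6
Step 7: w='cb' (idx 3), next='c' -> output (3, 'c'), add 'cbc' as idx 7


Encoded: [(0, 'b'), (0, 'c'), (2, 'b'), (2, 'c'), (3, 'b'), (1, 'c'), (3, 'c')]


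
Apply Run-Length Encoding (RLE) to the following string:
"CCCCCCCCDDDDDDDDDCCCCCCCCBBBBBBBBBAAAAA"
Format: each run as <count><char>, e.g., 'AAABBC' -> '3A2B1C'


Scanning runs left to right:
  i=0: run of 'C' x 8 -> '8C'
  i=8: run of 'D' x 9 -> '9D'
  i=17: run of 'C' x 8 -> '8C'
  i=25: run of 'B' x 9 -> '9B'
  i=34: run of 'A' x 5 -> '5A'

RLE = 8C9D8C9B5A


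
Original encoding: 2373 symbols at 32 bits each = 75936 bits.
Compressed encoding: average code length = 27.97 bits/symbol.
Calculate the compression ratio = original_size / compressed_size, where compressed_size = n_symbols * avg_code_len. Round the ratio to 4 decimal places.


original_size = n_symbols * orig_bits = 2373 * 32 = 75936 bits
compressed_size = n_symbols * avg_code_len = 2373 * 27.97 = 66372.81 bits
ratio = original_size / compressed_size = 75936 / 66372.81 = 1.1441

Compression ratio = 1.1441


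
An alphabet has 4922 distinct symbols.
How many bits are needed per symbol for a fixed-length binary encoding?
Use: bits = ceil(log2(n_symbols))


log2(4922) = 12.265
Bracket: 2^12 = 4096 < 4922 <= 2^13 = 8192
So ceil(log2(4922)) = 13

bits = ceil(log2(4922)) = ceil(12.265) = 13 bits


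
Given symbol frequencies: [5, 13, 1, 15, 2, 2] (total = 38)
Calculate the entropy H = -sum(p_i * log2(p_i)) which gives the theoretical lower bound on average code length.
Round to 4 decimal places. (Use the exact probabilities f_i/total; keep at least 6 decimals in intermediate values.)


Per-symbol terms -p_i * log2(p_i) with p_i = f_i/38:
  p = 5/38 = 0.131579: log2(p) = -2.925999, -p*log2(p) = 0.385000
  p = 13/38 = 0.342105: log2(p) = -1.547488, -p*log2(p) = 0.529404
  p = 1/38 = 0.026316: log2(p) = -5.247928, -p*log2(p) = 0.138103
  p = 15/38 = 0.394737: log2(p) = -1.341037, -p*log2(p) = 0.529357
  p = 2/38 = 0.052632: log2(p) = -4.247928, -p*log2(p) = 0.223575
  p = 2/38 = 0.052632: log2(p) = -4.247928, -p*log2(p) = 0.223575
H = 0.385000 + 0.529404 + 0.138103 + 0.529357 + 0.223575 + 0.223575 = 2.029014

H = 2.029 bits/symbol


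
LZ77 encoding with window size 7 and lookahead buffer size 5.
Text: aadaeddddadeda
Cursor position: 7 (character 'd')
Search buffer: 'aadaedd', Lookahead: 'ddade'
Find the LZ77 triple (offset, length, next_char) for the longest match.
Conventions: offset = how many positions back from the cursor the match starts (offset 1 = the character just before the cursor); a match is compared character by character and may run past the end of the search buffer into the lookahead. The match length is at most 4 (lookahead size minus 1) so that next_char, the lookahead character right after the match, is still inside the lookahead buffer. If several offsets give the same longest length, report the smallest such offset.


Try each offset into the search buffer:
  offset=1 (pos 6, char 'd'): match length 2
  offset=2 (pos 5, char 'd'): match length 2
  offset=3 (pos 4, char 'e'): match length 0
  offset=4 (pos 3, char 'a'): match length 0
  offset=5 (pos 2, char 'd'): match length 1
  offset=6 (pos 1, char 'a'): match length 0
  offset=7 (pos 0, char 'a'): match length 0
Longest match has length 2, found at offsets 1, 2; take the smallest, offset 1.
next_char = character at position 7 + 2 = 9 -> 'a'

Best match: offset=1, length=2 (matching 'dd' starting at position 6)
LZ77 triple: (1, 2, 'a')


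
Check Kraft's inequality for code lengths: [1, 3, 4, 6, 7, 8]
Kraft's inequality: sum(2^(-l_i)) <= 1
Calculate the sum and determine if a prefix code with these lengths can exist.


Sum = 2^(-1) + 2^(-3) + 2^(-4) + 2^(-6) + 2^(-7) + 2^(-8)
    = 0.5 + 0.125 + 0.0625 + 0.015625 + 0.0078125 + 0.00390625
    = 183/256 = 0.71484375
Since 0.71484375 <= 1, Kraft's inequality IS satisfied.
A prefix code with these lengths CAN exist.

Kraft sum = 0.71484375. Satisfied.


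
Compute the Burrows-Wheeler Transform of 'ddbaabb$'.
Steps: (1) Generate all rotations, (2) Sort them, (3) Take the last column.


Rotations (sorted):
  0: $ddbaabb -> last char: b
  1: aabb$ddb -> last char: b
  2: abb$ddba -> last char: a
  3: b$ddbaab -> last char: b
  4: baabb$dd -> last char: d
  5: bb$ddbaa -> last char: a
  6: dbaabb$d -> last char: d
  7: ddbaabb$ -> last char: $


BWT = bbabdad$


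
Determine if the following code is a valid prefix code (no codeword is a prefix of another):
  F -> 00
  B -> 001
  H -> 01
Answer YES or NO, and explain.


Checking each pair (does one codeword prefix another?):
  F='00' vs B='001': prefix -- VIOLATION

NO -- this is NOT a valid prefix code. F (00) is a prefix of B (001).


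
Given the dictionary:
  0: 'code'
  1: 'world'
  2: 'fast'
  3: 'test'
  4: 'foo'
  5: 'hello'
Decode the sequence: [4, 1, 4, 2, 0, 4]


Look up each index in the dictionary:
  4 -> 'foo'
  1 -> 'world'
  4 -> 'foo'
  2 -> 'fast'
  0 -> 'code'
  4 -> 'foo'

Decoded: "foo world foo fast code foo"


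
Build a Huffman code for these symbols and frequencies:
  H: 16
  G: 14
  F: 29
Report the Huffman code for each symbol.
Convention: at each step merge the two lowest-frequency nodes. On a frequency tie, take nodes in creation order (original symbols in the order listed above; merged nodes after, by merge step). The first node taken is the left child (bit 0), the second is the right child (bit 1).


Huffman tree construction:
Step 1: Merge G(14) + H(16) = 30
Step 2: Merge F(29) + (G+H)(30) = 59
Read each symbol's code off the tree from the root (left child = 0, right child = 1).

Codes:
  H: 11 (length 2)
  G: 10 (length 2)
  F: 0 (length 1)
Average code length: 89/59 = 1.5085 bits/symbol


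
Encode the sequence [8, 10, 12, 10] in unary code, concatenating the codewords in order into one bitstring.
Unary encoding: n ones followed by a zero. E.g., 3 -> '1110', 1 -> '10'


Encode each number as n ones followed by a terminating 0:
  8 -> 111111110 (9 bits)
  10 -> 11111111110 (11 bits)
  12 -> 1111111111110 (13 bits)
  10 -> 11111111110 (11 bits)
Total length = 9 + 11 + 13 + 11 = 44 bits.

Unary([8, 10, 12, 10]) = 11111111011111111110111111111111011111111110 (44 bits)


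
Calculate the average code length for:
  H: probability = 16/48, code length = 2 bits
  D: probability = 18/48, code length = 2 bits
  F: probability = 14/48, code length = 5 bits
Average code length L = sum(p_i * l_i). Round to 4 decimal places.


Weighted contributions p_i * l_i:
  H: (16/48) * 2 = 32/48
  D: (18/48) * 2 = 36/48
  F: (14/48) * 5 = 70/48
Sum = (32 + 36 + 70)/48 = 138/48

L = 138/48 = 2.8750 bits/symbol


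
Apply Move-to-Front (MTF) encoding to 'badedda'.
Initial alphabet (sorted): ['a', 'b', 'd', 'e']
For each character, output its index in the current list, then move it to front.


MTF encoding:
'b': index 1 in ['a', 'b', 'd', 'e'] -> ['b', 'a', 'd', 'e']
'a': index 1 in ['b', 'a', 'd', 'e'] -> ['a', 'b', 'd', 'e']
'd': index 2 in ['a', 'b', 'd', 'e'] -> ['d', 'a', 'b', 'e']
'e': index 3 in ['d', 'a', 'b', 'e'] -> ['e', 'd', 'a', 'b']
'd': index 1 in ['e', 'd', 'a', 'b'] -> ['d', 'e', 'a', 'b']
'd': index 0 in ['d', 'e', 'a', 'b'] -> ['d', 'e', 'a', 'b']
'a': index 2 in ['d', 'e', 'a', 'b'] -> ['a', 'd', 'e', 'b']


Output: [1, 1, 2, 3, 1, 0, 2]


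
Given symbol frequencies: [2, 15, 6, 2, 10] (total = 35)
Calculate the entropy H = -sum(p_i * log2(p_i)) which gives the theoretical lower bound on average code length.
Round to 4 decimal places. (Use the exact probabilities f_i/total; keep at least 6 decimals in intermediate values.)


Per-symbol terms -p_i * log2(p_i) with p_i = f_i/35:
  p = 2/35 = 0.057143: log2(p) = -4.129283, -p*log2(p) = 0.235959
  p = 15/35 = 0.428571: log2(p) = -1.222392, -p*log2(p) = 0.523882
  p = 6/35 = 0.171429: log2(p) = -2.544321, -p*log2(p) = 0.436169
  p = 2/35 = 0.057143: log2(p) = -4.129283, -p*log2(p) = 0.235959
  p = 10/35 = 0.285714: log2(p) = -1.807355, -p*log2(p) = 0.516387
H = 0.235959 + 0.523882 + 0.436169 + 0.235959 + 0.516387 = 1.948356

H = 1.9484 bits/symbol


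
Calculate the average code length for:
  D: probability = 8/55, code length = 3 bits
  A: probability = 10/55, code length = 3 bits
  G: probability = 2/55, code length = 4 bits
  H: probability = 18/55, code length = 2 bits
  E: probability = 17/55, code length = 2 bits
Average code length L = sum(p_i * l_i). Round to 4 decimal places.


Weighted contributions p_i * l_i:
  D: (8/55) * 3 = 24/55
  A: (10/55) * 3 = 30/55
  G: (2/55) * 4 = 8/55
  H: (18/55) * 2 = 36/55
  E: (17/55) * 2 = 34/55
Sum = (24 + 30 + 8 + 36 + 34)/55 = 132/55

L = 132/55 = 2.4000 bits/symbol


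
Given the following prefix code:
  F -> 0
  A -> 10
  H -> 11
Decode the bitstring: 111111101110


Decoding step by step:
Bits 11 -> H
Bits 11 -> H
Bits 11 -> H
Bits 10 -> A
Bits 11 -> H
Bits 10 -> A


Decoded message: HHHAHA


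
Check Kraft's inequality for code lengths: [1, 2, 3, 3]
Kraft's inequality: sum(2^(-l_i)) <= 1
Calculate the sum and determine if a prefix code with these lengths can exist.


Sum = 2^(-1) + 2^(-2) + 2^(-3) + 2^(-3)
    = 0.5 + 0.25 + 0.125 + 0.125
    = 8/8 = 1.0
Since 1.0 <= 1, Kraft's inequality IS satisfied.
A prefix code with these lengths CAN exist.

Kraft sum = 1.0. Satisfied.


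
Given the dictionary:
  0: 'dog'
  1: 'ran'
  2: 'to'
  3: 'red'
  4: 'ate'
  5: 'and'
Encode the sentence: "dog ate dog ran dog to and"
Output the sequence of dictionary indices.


Look up each word in the dictionary:
  'dog' -> 0
  'ate' -> 4
  'dog' -> 0
  'ran' -> 1
  'dog' -> 0
  'to' -> 2
  'and' -> 5

Encoded: [0, 4, 0, 1, 0, 2, 5]


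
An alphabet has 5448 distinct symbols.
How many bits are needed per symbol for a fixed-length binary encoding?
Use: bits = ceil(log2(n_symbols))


log2(5448) = 12.4115
Bracket: 2^12 = 4096 < 5448 <= 2^13 = 8192
So ceil(log2(5448)) = 13

bits = ceil(log2(5448)) = ceil(12.4115) = 13 bits


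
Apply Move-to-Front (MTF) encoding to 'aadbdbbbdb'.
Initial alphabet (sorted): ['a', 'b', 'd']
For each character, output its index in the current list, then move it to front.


MTF encoding:
'a': index 0 in ['a', 'b', 'd'] -> ['a', 'b', 'd']
'a': index 0 in ['a', 'b', 'd'] -> ['a', 'b', 'd']
'd': index 2 in ['a', 'b', 'd'] -> ['d', 'a', 'b']
'b': index 2 in ['d', 'a', 'b'] -> ['b', 'd', 'a']
'd': index 1 in ['b', 'd', 'a'] -> ['d', 'b', 'a']
'b': index 1 in ['d', 'b', 'a'] -> ['b', 'd', 'a']
'b': index 0 in ['b', 'd', 'a'] -> ['b', 'd', 'a']
'b': index 0 in ['b', 'd', 'a'] -> ['b', 'd', 'a']
'd': index 1 in ['b', 'd', 'a'] -> ['d', 'b', 'a']
'b': index 1 in ['d', 'b', 'a'] -> ['b', 'd', 'a']


Output: [0, 0, 2, 2, 1, 1, 0, 0, 1, 1]


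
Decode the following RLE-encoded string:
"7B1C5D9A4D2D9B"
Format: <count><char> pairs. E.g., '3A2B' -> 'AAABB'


Expanding each <count><char> pair:
  7B -> 'BBBBBBB'
  1C -> 'C'
  5D -> 'DDDDD'
  9A -> 'AAAAAAAAA'
  4D -> 'DDDD'
  2D -> 'DD'
  9B -> 'BBBBBBBBB'

Decoded = BBBBBBBCDDDDDAAAAAAAAADDDDDDBBBBBBBBB


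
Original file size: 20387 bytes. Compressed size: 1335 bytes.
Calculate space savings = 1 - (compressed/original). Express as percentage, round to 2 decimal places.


ratio = compressed/original = 1335/20387 = 0.065483
savings = 1 - ratio = 1 - 0.065483 = 0.934517
as a percentage: 0.934517 * 100 = 93.45%

Space savings = 1 - 1335/20387 = 93.45%


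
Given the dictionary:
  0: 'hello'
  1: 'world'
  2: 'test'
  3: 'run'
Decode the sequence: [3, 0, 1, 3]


Look up each index in the dictionary:
  3 -> 'run'
  0 -> 'hello'
  1 -> 'world'
  3 -> 'run'

Decoded: "run hello world run"


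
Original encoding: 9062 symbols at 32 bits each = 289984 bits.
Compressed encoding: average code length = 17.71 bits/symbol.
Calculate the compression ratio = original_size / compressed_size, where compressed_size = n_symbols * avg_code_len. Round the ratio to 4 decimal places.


original_size = n_symbols * orig_bits = 9062 * 32 = 289984 bits
compressed_size = n_symbols * avg_code_len = 9062 * 17.71 = 160488.02 bits
ratio = original_size / compressed_size = 289984 / 160488.02 = 1.8069

Compression ratio = 1.8069


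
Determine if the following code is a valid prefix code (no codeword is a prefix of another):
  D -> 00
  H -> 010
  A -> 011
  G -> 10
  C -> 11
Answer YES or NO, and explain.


Checking each pair (does one codeword prefix another?):
  D='00' vs H='010': no prefix
  D='00' vs A='011': no prefix
  D='00' vs G='10': no prefix
  D='00' vs C='11': no prefix
  H='010' vs D='00': no prefix
  H='010' vs A='011': no prefix
  H='010' vs G='10': no prefix
  H='010' vs C='11': no prefix
  A='011' vs D='00': no prefix
  A='011' vs H='010': no prefix
  A='011' vs G='10': no prefix
  A='011' vs C='11': no prefix
  G='10' vs D='00': no prefix
  G='10' vs H='010': no prefix
  G='10' vs A='011': no prefix
  G='10' vs C='11': no prefix
  C='11' vs D='00': no prefix
  C='11' vs H='010': no prefix
  C='11' vs A='011': no prefix
  C='11' vs G='10': no prefix
No violation found over all pairs.

YES -- this is a valid prefix code. No codeword is a prefix of any other codeword.


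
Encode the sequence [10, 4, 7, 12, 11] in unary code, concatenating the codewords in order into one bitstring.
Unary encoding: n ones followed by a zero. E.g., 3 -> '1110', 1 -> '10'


Encode each number as n ones followed by a terminating 0:
  10 -> 11111111110 (11 bits)
  4 -> 11110 (5 bits)
  7 -> 11111110 (8 bits)
  12 -> 1111111111110 (13 bits)
  11 -> 111111111110 (12 bits)
Total length = 11 + 5 + 8 + 13 + 12 = 49 bits.

Unary([10, 4, 7, 12, 11]) = 1111111111011110111111101111111111110111111111110 (49 bits)


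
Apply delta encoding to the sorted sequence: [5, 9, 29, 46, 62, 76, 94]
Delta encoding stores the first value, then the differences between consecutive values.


First value: 5
Deltas:
  9 - 5 = 4
  29 - 9 = 20
  46 - 29 = 17
  62 - 46 = 16
  76 - 62 = 14
  94 - 76 = 18


Delta encoded: [5, 4, 20, 17, 16, 14, 18]


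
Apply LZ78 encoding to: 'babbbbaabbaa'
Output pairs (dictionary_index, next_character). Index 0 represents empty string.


LZ78 encoding steps:
Dictionary: {0: ''}
Step 1: w='' (idx 0), next='b' -> output (0, 'b'), add 'b' as idx 1
Step 2: w='' (idx 0), next='a' -> output (0, 'a'), add 'a' as idx 2
Step 3: w='b' (idx 1), next='b' -> output (1, 'b'), add 'bb' as idx 3
Step 4: w='bb' (idx 3), next='a' -> output (3, 'a'), add 'bba' as idx 4
Step 5: w='a' (idx 2), next='b' -> output (2, 'b'), add 'ab' as idx 5
Step 6: w='b' (idx 1), next='a' -> output (1, 'a'), add 'ba' as idx 6
Step 7: w='a' (idx 2), end of input -> output (2, '')


Encoded: [(0, 'b'), (0, 'a'), (1, 'b'), (3, 'a'), (2, 'b'), (1, 'a'), (2, '')]


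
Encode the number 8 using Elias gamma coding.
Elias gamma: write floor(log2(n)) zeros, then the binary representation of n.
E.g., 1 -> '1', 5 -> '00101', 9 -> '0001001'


num_bits = floor(log2(8)) + 1 = 4
leading_zeros = num_bits - 1 = 3
binary(8) = 1000

Elias gamma(8) = '000' + '1000' = 0001000 (7 bits)


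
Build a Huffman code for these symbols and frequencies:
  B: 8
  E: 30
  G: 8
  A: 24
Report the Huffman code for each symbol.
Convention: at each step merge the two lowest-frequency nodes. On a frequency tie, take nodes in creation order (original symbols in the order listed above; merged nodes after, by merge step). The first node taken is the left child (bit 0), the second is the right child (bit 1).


Huffman tree construction:
Step 1: Merge B(8) + G(8) = 16
Step 2: Merge (B+G)(16) + A(24) = 40
Step 3: Merge E(30) + ((B+G)+A)(40) = 70
Read each symbol's code off the tree from the root (left child = 0, right child = 1).

Codes:
  B: 100 (length 3)
  E: 0 (length 1)
  G: 101 (length 3)
  A: 11 (length 2)
Average code length: 126/70 = 1.8000 bits/symbol


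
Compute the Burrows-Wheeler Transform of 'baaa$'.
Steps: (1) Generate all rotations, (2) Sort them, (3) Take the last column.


Rotations (sorted):
  0: $baaa -> last char: a
  1: a$baa -> last char: a
  2: aa$ba -> last char: a
  3: aaa$b -> last char: b
  4: baaa$ -> last char: $


BWT = aaab$


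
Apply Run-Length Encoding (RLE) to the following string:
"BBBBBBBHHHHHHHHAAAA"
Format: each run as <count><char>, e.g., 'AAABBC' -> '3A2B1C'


Scanning runs left to right:
  i=0: run of 'B' x 7 -> '7B'
  i=7: run of 'H' x 8 -> '8H'
  i=15: run of 'A' x 4 -> '4A'

RLE = 7B8H4A


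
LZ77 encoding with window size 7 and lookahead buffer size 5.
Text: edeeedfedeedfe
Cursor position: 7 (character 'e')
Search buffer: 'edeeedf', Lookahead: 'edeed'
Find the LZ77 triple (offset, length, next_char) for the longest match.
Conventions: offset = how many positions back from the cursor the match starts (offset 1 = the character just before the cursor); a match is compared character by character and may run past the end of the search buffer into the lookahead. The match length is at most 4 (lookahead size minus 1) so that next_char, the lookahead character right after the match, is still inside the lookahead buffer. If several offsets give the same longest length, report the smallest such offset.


Try each offset into the search buffer:
  offset=1 (pos 6, char 'f'): match length 0
  offset=2 (pos 5, char 'd'): match length 0
  offset=3 (pos 4, char 'e'): match length 2
  offset=4 (pos 3, char 'e'): match length 1
  offset=5 (pos 2, char 'e'): match length 1
  offset=6 (pos 1, char 'd'): match length 0
  offset=7 (pos 0, char 'e'): match length 4
Longest match has length 4 at offset 7.
next_char = character at position 7 + 4 = 11 -> 'd'

Best match: offset=7, length=4 (matching 'edee' starting at position 0)
LZ77 triple: (7, 4, 'd')


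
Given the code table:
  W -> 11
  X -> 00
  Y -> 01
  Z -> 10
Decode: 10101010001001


Decoding:
10 -> Z
10 -> Z
10 -> Z
10 -> Z
00 -> X
10 -> Z
01 -> Y


Result: ZZZZXZY


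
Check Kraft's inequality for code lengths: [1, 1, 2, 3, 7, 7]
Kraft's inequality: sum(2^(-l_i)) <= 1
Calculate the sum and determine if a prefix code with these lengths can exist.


Sum = 2^(-1) + 2^(-1) + 2^(-2) + 2^(-3) + 2^(-7) + 2^(-7)
    = 0.5 + 0.5 + 0.25 + 0.125 + 0.0078125 + 0.0078125
    = 178/128 = 1.390625
Since 1.390625 > 1, Kraft's inequality is NOT satisfied.
A prefix code with these lengths CANNOT exist.

Kraft sum = 1.390625. Not satisfied.


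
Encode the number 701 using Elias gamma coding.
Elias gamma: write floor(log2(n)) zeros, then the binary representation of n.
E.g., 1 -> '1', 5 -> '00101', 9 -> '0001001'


num_bits = floor(log2(701)) + 1 = 10
leading_zeros = num_bits - 1 = 9
binary(701) = 1010111101

Elias gamma(701) = '000000000' + '1010111101' = 0000000001010111101 (19 bits)
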